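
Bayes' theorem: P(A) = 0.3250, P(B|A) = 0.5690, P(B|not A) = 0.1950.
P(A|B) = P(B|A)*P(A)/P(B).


P(B) = P(B|A)*P(A) + P(B|A')*P(A')
= 0.5690*0.3250 + 0.1950*0.6750
= 0.184925 + 0.131625 = 0.316550
P(A|B) = 0.184925/0.316550 = 0.5842

P(A|B) = 0.5842


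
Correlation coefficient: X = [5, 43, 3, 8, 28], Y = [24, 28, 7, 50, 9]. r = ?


Mean X = 17.4000, Mean Y = 23.6000
SD X = 15.602564, SD Y = 15.525463
Cov = -11.240000
r = -11.240000/(15.602564*15.525463) = -0.0464

r = -0.0464


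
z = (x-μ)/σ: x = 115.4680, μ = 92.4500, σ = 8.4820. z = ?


z = (115.4680 - 92.4500)/8.4820
= 23.0180/8.4820
= 2.7137

z = 2.7137


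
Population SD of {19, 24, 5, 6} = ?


Mean = 13.5000
Variance = 67.2500
SD = sqrt(67.2500) = 8.2006

SD = 8.2006


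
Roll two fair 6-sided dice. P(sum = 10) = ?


Total outcomes = 6×6 = 36
Favorable (sum = 10): 3
P = 3/36 = 0.0833

P = 0.0833


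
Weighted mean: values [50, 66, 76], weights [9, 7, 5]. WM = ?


Numerator = 50*9 + 66*7 + 76*5 = 1292
Denominator = 9 + 7 + 5 = 21
WM = 1292/21 = 61.5238

WM = 61.5238


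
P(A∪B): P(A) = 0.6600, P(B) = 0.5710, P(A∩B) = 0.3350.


P(A∪B) = 0.6600 + 0.5710 - 0.3350
= 1.2310 - 0.3350
= 0.8960

P(A∪B) = 0.8960


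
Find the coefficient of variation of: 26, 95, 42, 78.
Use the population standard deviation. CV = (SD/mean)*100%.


Mean = 60.2500
SD = 27.5170
CV = (27.5170/60.2500)*100 = 45.6714%

CV = 45.6714%


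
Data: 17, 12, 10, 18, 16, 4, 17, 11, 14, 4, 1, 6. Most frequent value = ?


Frequencies: 1:1, 4:2, 6:1, 10:1, 11:1, 12:1, 14:1, 16:1, 17:2, 18:1
Max frequency = 2
Mode = 4, 17

Mode = 4, 17


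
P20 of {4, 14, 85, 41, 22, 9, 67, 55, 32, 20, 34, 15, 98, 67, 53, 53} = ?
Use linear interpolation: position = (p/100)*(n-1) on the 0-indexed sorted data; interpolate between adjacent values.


Sorted: 4, 9, 14, 15, 20, 22, 32, 34, 41, 53, 53, 55, 67, 67, 85, 98
n = 16
Index = 20/100 * 15 = 3.0000
Lower = data[3] = 15, Upper = data[4] = 20
P20 = 15 + 0*(5) = 15.0000

P20 = 15.0000


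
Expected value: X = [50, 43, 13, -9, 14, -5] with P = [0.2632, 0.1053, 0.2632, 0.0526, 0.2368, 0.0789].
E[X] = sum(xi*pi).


E[X] = 50*0.2632 + 43*0.1053 + 13*0.2632 - 9*0.0526 + 14*0.2368 - 5*0.0789
= 13.1600 + 4.5279 + 3.4216 - 0.4734 + 3.3152 - 0.3945
= 23.5568

E[X] = 23.5568


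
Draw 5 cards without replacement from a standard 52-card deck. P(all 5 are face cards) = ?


P(all face cards) = (12/52) × (11/51) × (10/50) × (9/49) × (8/48)
= 0.0003

P = 0.0003


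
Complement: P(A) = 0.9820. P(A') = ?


P(not A) = 1 - 0.9820 = 0.0180

P(not A) = 0.0180


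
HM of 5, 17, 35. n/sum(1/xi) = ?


Sum of reciprocals = 1/5 + 1/17 + 1/35 = 0.287395
HM = 3/0.287395 = 10.4386

HM = 10.4386


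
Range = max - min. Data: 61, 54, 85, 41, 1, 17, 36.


Max = 85, Min = 1
Range = 85 - 1 = 84

Range = 84


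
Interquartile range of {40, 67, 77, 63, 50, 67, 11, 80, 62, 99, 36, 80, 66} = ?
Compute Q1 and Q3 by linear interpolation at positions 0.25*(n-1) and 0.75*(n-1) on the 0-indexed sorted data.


Sorted: 11, 36, 40, 50, 62, 63, 66, 67, 67, 77, 80, 80, 99
Q1 (25th %ile) = 50.0000
Q3 (75th %ile) = 77.0000
IQR = 77.0000 - 50.0000 = 27.0000

IQR = 27.0000


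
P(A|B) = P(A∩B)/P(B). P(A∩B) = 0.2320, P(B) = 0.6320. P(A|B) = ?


P(A|B) = 0.2320/0.6320 = 0.3671

P(A|B) = 0.3671


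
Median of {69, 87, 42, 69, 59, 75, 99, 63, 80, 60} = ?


Sorted: 42, 59, 60, 63, 69, 69, 75, 80, 87, 99
n = 10 (even)
Middle values: 69 and 69
Median = (69+69)/2 = 69.0000

Median = 69.0000


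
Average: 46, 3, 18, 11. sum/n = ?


Sum = 46 + 3 + 18 + 11 = 78
n = 4
Mean = 78/4 = 19.5000

Mean = 19.5000


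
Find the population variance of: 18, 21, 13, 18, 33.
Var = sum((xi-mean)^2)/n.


Mean = 20.6000
Squared deviations: 6.7600, 0.1600, 57.7600, 6.7600, 153.7600
Sum = 225.2000
Variance = 225.2000/5 = 45.0400

Variance = 45.0400


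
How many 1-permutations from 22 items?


P(22,1) = 22!/21!
= 1124000727777607680000/51090942171709440000
= 22

P(22,1) = 22


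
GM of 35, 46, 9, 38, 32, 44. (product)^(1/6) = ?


Product = 35 × 46 × 9 × 38 × 32 × 44 = 775272960
GM = 775272960^(1/6) = 30.3093

GM = 30.3093


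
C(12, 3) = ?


C(12,3) = 12!/(3! × 9!)
= 479001600/(6 × 362880)
= 220

C(12,3) = 220


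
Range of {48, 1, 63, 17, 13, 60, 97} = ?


Max = 97, Min = 1
Range = 97 - 1 = 96

Range = 96


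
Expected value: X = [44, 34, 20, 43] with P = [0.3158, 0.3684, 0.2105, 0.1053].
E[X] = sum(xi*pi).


E[X] = 44*0.3158 + 34*0.3684 + 20*0.2105 + 43*0.1053
= 13.8952 + 12.5256 + 4.2100 + 4.5279
= 35.1587

E[X] = 35.1587


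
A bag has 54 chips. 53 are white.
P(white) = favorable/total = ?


P = 53/54 = 0.9815

P = 0.9815


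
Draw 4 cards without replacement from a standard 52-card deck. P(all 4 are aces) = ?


P(all aces) = (4/52) × (3/51) × (2/50) × (1/49)
= 3.6938e-06

P = 3.6938e-06


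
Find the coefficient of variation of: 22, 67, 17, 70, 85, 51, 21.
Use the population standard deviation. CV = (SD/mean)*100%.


Mean = 47.5714
SD = 25.6005
CV = (25.6005/47.5714)*100 = 53.8150%

CV = 53.8150%


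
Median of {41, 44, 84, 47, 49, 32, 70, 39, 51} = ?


Sorted: 32, 39, 41, 44, 47, 49, 51, 70, 84
n = 9 (odd)
Middle value = 47

Median = 47


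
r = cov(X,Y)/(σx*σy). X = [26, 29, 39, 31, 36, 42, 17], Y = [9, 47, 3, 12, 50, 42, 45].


Mean X = 31.4286, Mean Y = 29.7143
SD X = 7.871416, SD Y = 19.091616
Cov = -17.448980
r = -17.448980/(7.871416*19.091616) = -0.1161

r = -0.1161


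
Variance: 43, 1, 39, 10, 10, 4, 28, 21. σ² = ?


Mean = 19.5000
Squared deviations: 552.2500, 342.2500, 380.2500, 90.2500, 90.2500, 240.2500, 72.2500, 2.2500
Sum = 1770.0000
Variance = 1770.0000/8 = 221.2500

Variance = 221.2500


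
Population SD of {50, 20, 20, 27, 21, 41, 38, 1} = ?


Mean = 27.2500
Variance = 206.9375
SD = sqrt(206.9375) = 14.3853

SD = 14.3853


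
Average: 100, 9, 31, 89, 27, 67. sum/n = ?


Sum = 100 + 9 + 31 + 89 + 27 + 67 = 323
n = 6
Mean = 323/6 = 53.8333

Mean = 53.8333


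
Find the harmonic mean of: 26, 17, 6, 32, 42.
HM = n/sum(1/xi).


Sum of reciprocals = 1/26 + 1/17 + 1/6 + 1/32 + 1/42 = 0.319011
HM = 5/0.319011 = 15.6734

HM = 15.6734


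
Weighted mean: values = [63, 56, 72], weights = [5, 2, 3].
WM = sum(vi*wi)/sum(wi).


Numerator = 63*5 + 56*2 + 72*3 = 643
Denominator = 5 + 2 + 3 = 10
WM = 643/10 = 64.3000

WM = 64.3000


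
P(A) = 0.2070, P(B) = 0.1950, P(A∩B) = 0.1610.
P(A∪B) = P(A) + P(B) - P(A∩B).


P(A∪B) = 0.2070 + 0.1950 - 0.1610
= 0.4020 - 0.1610
= 0.2410

P(A∪B) = 0.2410


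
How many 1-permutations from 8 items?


P(8,1) = 8!/7!
= 40320/5040
= 8

P(8,1) = 8


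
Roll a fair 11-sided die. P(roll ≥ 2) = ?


Favorable outcomes (roll ≥ 2): 10
Total outcomes = 11
P = 10/11 = 0.9091

P = 0.9091


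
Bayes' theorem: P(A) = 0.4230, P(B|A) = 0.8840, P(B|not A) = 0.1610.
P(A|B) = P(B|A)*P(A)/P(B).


P(B) = P(B|A)*P(A) + P(B|A')*P(A')
= 0.8840*0.4230 + 0.1610*0.5770
= 0.373932 + 0.092897 = 0.466829
P(A|B) = 0.373932/0.466829 = 0.8010

P(A|B) = 0.8010


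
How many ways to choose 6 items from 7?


C(7,6) = 7!/(6! × 1!)
= 5040/(720 × 1)
= 7

C(7,6) = 7


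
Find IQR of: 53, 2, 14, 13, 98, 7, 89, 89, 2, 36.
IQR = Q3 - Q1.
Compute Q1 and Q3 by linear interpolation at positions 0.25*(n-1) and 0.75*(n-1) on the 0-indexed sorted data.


Sorted: 2, 2, 7, 13, 14, 36, 53, 89, 89, 98
Q1 (25th %ile) = 8.5000
Q3 (75th %ile) = 80.0000
IQR = 80.0000 - 8.5000 = 71.5000

IQR = 71.5000


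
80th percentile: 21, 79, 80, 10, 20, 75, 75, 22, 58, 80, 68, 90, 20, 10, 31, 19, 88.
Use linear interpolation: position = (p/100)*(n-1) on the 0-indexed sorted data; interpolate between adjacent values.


Sorted: 10, 10, 19, 20, 20, 21, 22, 31, 58, 68, 75, 75, 79, 80, 80, 88, 90
n = 17
Index = 80/100 * 16 = 12.8000
Lower = data[12] = 79, Upper = data[13] = 80
P80 = 79 + 0.8000*(1) = 79.8000

P80 = 79.8000


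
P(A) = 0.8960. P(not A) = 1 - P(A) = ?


P(not A) = 1 - 0.8960 = 0.1040

P(not A) = 0.1040


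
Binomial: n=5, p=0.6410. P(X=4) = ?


C(5,4) = 5
p^4 = 0.168823
(1-p)^1 = 0.359000
P = 5 * 0.168823 * 0.359000 = 0.3030

P(X=4) = 0.3030


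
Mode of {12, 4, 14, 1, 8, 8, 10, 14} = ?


Frequencies: 1:1, 4:1, 8:2, 10:1, 12:1, 14:2
Max frequency = 2
Mode = 8, 14

Mode = 8, 14


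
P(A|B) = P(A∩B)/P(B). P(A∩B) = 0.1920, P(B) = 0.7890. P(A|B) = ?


P(A|B) = 0.1920/0.7890 = 0.2433

P(A|B) = 0.2433


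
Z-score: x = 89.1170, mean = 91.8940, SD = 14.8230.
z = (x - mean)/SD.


z = (89.1170 - 91.8940)/14.8230
= -2.7770/14.8230
= -0.1873

z = -0.1873


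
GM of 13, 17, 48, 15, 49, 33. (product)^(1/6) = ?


Product = 13 × 17 × 48 × 15 × 49 × 33 = 257297040
GM = 257297040^(1/6) = 25.2197

GM = 25.2197


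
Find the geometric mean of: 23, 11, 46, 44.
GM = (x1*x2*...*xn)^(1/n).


Product = 23 × 11 × 46 × 44 = 512072
GM = 512072^(1/4) = 26.7506

GM = 26.7506


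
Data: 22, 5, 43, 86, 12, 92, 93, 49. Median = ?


Sorted: 5, 12, 22, 43, 49, 86, 92, 93
n = 8 (even)
Middle values: 43 and 49
Median = (43+49)/2 = 46.0000

Median = 46.0000


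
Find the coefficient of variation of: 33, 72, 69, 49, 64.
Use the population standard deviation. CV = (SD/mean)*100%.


Mean = 57.4000
SD = 14.5410
CV = (14.5410/57.4000)*100 = 25.3327%

CV = 25.3327%


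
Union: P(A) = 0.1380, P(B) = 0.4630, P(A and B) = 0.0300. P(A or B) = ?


P(A∪B) = 0.1380 + 0.4630 - 0.0300
= 0.6010 - 0.0300
= 0.5710

P(A∪B) = 0.5710


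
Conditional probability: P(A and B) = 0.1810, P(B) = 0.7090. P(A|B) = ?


P(A|B) = 0.1810/0.7090 = 0.2553

P(A|B) = 0.2553


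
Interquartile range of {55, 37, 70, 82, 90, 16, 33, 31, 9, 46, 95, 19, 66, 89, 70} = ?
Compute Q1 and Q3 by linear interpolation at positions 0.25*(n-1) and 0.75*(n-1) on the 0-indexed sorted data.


Sorted: 9, 16, 19, 31, 33, 37, 46, 55, 66, 70, 70, 82, 89, 90, 95
Q1 (25th %ile) = 32.0000
Q3 (75th %ile) = 76.0000
IQR = 76.0000 - 32.0000 = 44.0000

IQR = 44.0000


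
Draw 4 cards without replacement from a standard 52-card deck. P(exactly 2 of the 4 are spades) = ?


Hypergeometric: P(X=2) = C(13,2)·C(39,2) / C(52,4)
= 78 × 741 / 270725
= 57798/270725 = 0.2135

P = 0.2135


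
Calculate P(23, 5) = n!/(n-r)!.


P(23,5) = 23!/18!
= 25852016738884976640000/6402373705728000
= 4037880

P(23,5) = 4037880


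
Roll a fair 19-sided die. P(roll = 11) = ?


Favorable outcomes (roll = 11): 1
Total outcomes = 19
P = 1/19 = 0.0526

P = 0.0526


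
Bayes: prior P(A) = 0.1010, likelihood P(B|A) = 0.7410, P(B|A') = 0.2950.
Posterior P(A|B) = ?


P(B) = P(B|A)*P(A) + P(B|A')*P(A')
= 0.7410*0.1010 + 0.2950*0.8990
= 0.074841 + 0.265205 = 0.340046
P(A|B) = 0.074841/0.340046 = 0.2201

P(A|B) = 0.2201


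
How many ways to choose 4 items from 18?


C(18,4) = 18!/(4! × 14!)
= 6402373705728000/(24 × 87178291200)
= 3060

C(18,4) = 3060


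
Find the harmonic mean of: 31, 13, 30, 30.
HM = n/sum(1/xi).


Sum of reciprocals = 1/31 + 1/13 + 1/30 + 1/30 = 0.175848
HM = 4/0.175848 = 22.7469

HM = 22.7469


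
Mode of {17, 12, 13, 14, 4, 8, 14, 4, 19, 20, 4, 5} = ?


Frequencies: 4:3, 5:1, 8:1, 12:1, 13:1, 14:2, 17:1, 19:1, 20:1
Max frequency = 3
Mode = 4

Mode = 4


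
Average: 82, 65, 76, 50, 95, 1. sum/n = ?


Sum = 82 + 65 + 76 + 50 + 95 + 1 = 369
n = 6
Mean = 369/6 = 61.5000

Mean = 61.5000


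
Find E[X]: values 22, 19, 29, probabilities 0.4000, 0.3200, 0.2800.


E[X] = 22*0.4000 + 19*0.3200 + 29*0.2800
= 8.8000 + 6.0800 + 8.1200
= 23.0000

E[X] = 23.0000


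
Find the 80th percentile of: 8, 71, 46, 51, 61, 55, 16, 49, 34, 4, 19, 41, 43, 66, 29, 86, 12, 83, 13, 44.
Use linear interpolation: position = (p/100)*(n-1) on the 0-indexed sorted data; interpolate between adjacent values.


Sorted: 4, 8, 12, 13, 16, 19, 29, 34, 41, 43, 44, 46, 49, 51, 55, 61, 66, 71, 83, 86
n = 20
Index = 80/100 * 19 = 15.2000
Lower = data[15] = 61, Upper = data[16] = 66
P80 = 61 + 0.2000*(5) = 62.0000

P80 = 62.0000


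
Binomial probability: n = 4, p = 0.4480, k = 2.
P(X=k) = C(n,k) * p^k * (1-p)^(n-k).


C(4,2) = 6
p^2 = 0.200704
(1-p)^2 = 0.304704
P = 6 * 0.200704 * 0.304704 = 0.3669

P(X=2) = 0.3669


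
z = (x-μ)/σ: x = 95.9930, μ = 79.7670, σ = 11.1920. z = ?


z = (95.9930 - 79.7670)/11.1920
= 16.2260/11.1920
= 1.4498

z = 1.4498


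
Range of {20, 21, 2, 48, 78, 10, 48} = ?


Max = 78, Min = 2
Range = 78 - 2 = 76

Range = 76


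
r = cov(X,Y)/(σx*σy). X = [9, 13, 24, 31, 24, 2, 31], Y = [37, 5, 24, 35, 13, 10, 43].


Mean X = 19.1429, Mean Y = 23.8571
SD X = 10.439329, SD Y = 13.778125
Cov = 75.306122
r = 75.306122/(10.439329*13.778125) = 0.5236

r = 0.5236


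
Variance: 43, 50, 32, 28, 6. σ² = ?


Mean = 31.8000
Squared deviations: 125.4400, 331.2400, 0.0400, 14.4400, 665.6400
Sum = 1136.8000
Variance = 1136.8000/5 = 227.3600

Variance = 227.3600


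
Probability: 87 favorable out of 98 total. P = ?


P = 87/98 = 0.8878

P = 0.8878


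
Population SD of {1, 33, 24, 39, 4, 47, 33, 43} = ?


Mean = 28.0000
Variance = 259.7500
SD = sqrt(259.7500) = 16.1168

SD = 16.1168


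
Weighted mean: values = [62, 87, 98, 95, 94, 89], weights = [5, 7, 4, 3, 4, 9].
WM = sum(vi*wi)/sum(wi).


Numerator = 62*5 + 87*7 + 98*4 + 95*3 + 94*4 + 89*9 = 2773
Denominator = 5 + 7 + 4 + 3 + 4 + 9 = 32
WM = 2773/32 = 86.6562

WM = 86.6562


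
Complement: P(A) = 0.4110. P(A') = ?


P(not A) = 1 - 0.4110 = 0.5890

P(not A) = 0.5890


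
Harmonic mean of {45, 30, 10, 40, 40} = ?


Sum of reciprocals = 1/45 + 1/30 + 1/10 + 1/40 + 1/40 = 0.205556
HM = 5/0.205556 = 24.3243

HM = 24.3243


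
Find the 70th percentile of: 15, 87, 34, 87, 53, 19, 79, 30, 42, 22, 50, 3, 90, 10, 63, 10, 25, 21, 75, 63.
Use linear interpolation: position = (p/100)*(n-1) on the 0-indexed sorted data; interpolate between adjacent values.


Sorted: 3, 10, 10, 15, 19, 21, 22, 25, 30, 34, 42, 50, 53, 63, 63, 75, 79, 87, 87, 90
n = 20
Index = 70/100 * 19 = 13.3000
Lower = data[13] = 63, Upper = data[14] = 63
P70 = 63 + 0.3000*(0) = 63.0000

P70 = 63.0000


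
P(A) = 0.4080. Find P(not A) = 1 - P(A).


P(not A) = 1 - 0.4080 = 0.5920

P(not A) = 0.5920


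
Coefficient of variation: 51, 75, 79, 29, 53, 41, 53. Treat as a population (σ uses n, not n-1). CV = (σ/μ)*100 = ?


Mean = 54.4286
SD = 16.3433
CV = (16.3433/54.4286)*100 = 30.0270%

CV = 30.0270%


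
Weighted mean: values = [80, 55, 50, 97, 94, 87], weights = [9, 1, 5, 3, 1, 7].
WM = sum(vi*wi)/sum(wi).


Numerator = 80*9 + 55*1 + 50*5 + 97*3 + 94*1 + 87*7 = 2019
Denominator = 9 + 1 + 5 + 3 + 1 + 7 = 26
WM = 2019/26 = 77.6538

WM = 77.6538


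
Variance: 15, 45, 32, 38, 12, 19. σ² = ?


Mean = 26.8333
Squared deviations: 140.0278, 330.0278, 26.6944, 124.6944, 220.0278, 61.3611
Sum = 902.8333
Variance = 902.8333/6 = 150.4722

Variance = 150.4722


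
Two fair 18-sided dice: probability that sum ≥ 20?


Total outcomes = 18×18 = 324
Favorable (sum ≥ 20): 153
P = 153/324 = 0.4722

P = 0.4722


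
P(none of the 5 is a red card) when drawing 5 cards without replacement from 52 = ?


P(no red cards) = (26/52) × (25/51) × (24/50) × (23/49) × (22/48)
= 0.0253

P = 0.0253


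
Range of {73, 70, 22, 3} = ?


Max = 73, Min = 3
Range = 73 - 3 = 70

Range = 70


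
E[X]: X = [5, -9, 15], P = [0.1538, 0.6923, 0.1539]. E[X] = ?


E[X] = 5*0.1538 - 9*0.6923 + 15*0.1539
= 0.7690 - 6.2307 + 2.3085
= -3.1532

E[X] = -3.1532


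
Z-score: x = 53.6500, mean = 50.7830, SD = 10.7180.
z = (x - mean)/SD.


z = (53.6500 - 50.7830)/10.7180
= 2.8670/10.7180
= 0.2675

z = 0.2675


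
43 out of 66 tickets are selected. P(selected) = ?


P = 43/66 = 0.6515

P = 0.6515


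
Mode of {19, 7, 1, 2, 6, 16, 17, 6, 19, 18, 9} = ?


Frequencies: 1:1, 2:1, 6:2, 7:1, 9:1, 16:1, 17:1, 18:1, 19:2
Max frequency = 2
Mode = 6, 19

Mode = 6, 19


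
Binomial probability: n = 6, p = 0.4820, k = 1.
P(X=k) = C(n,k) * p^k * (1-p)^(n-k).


C(6,1) = 6
p^1 = 0.482000
(1-p)^5 = 0.037295
P = 6 * 0.482000 * 0.037295 = 0.1079

P(X=1) = 0.1079


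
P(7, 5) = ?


P(7,5) = 7!/2!
= 5040/2
= 2520

P(7,5) = 2520


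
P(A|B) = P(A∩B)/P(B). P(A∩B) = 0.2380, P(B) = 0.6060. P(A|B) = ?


P(A|B) = 0.2380/0.6060 = 0.3927

P(A|B) = 0.3927


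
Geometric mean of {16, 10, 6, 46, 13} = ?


Product = 16 × 10 × 6 × 46 × 13 = 574080
GM = 574080^(1/5) = 14.1839

GM = 14.1839


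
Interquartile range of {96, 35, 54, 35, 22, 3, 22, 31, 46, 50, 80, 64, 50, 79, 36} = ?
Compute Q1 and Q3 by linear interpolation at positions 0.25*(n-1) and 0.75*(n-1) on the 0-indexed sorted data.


Sorted: 3, 22, 22, 31, 35, 35, 36, 46, 50, 50, 54, 64, 79, 80, 96
Q1 (25th %ile) = 33.0000
Q3 (75th %ile) = 59.0000
IQR = 59.0000 - 33.0000 = 26.0000

IQR = 26.0000


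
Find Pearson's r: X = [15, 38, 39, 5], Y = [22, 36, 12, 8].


Mean X = 24.2500, Mean Y = 19.5000
SD X = 14.686303, SD Y = 10.805091
Cov = 78.625000
r = 78.625000/(14.686303*10.805091) = 0.4955

r = 0.4955


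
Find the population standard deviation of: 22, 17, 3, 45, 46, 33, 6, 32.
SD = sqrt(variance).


Mean = 25.5000
Variance = 233.7500
SD = sqrt(233.7500) = 15.2889

SD = 15.2889


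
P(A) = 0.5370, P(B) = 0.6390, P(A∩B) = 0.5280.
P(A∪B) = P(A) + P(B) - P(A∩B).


P(A∪B) = 0.5370 + 0.6390 - 0.5280
= 1.1760 - 0.5280
= 0.6480

P(A∪B) = 0.6480


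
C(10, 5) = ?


C(10,5) = 10!/(5! × 5!)
= 3628800/(120 × 120)
= 252

C(10,5) = 252


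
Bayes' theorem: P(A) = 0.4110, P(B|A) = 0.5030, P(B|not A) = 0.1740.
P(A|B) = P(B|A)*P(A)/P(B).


P(B) = P(B|A)*P(A) + P(B|A')*P(A')
= 0.5030*0.4110 + 0.1740*0.5890
= 0.206733 + 0.102486 = 0.309219
P(A|B) = 0.206733/0.309219 = 0.6686

P(A|B) = 0.6686


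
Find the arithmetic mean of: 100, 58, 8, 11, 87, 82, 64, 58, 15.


Sum = 100 + 58 + 8 + 11 + 87 + 82 + 64 + 58 + 15 = 483
n = 9
Mean = 483/9 = 53.6667

Mean = 53.6667


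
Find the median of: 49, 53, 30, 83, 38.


Sorted: 30, 38, 49, 53, 83
n = 5 (odd)
Middle value = 49

Median = 49


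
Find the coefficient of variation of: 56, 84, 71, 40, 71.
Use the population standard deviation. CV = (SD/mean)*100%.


Mean = 64.4000
SD = 15.0811
CV = (15.0811/64.4000)*100 = 23.4179%

CV = 23.4179%


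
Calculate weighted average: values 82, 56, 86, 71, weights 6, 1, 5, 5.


Numerator = 82*6 + 56*1 + 86*5 + 71*5 = 1333
Denominator = 6 + 1 + 5 + 5 = 17
WM = 1333/17 = 78.4118

WM = 78.4118


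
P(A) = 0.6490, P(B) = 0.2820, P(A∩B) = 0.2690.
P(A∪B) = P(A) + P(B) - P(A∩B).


P(A∪B) = 0.6490 + 0.2820 - 0.2690
= 0.9310 - 0.2690
= 0.6620

P(A∪B) = 0.6620


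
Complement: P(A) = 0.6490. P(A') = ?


P(not A) = 1 - 0.6490 = 0.3510

P(not A) = 0.3510


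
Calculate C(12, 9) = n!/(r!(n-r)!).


C(12,9) = 12!/(9! × 3!)
= 479001600/(362880 × 6)
= 220

C(12,9) = 220


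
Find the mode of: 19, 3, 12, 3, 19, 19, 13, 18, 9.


Frequencies: 3:2, 9:1, 12:1, 13:1, 18:1, 19:3
Max frequency = 3
Mode = 19

Mode = 19


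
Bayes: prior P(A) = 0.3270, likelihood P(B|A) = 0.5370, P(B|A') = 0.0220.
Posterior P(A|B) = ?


P(B) = P(B|A)*P(A) + P(B|A')*P(A')
= 0.5370*0.3270 + 0.0220*0.6730
= 0.175599 + 0.014806 = 0.190405
P(A|B) = 0.175599/0.190405 = 0.9222

P(A|B) = 0.9222


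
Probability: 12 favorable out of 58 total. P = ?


P = 12/58 = 0.2069

P = 0.2069


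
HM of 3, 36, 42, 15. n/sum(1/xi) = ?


Sum of reciprocals = 1/3 + 1/36 + 1/42 + 1/15 = 0.451587
HM = 4/0.451587 = 8.8576

HM = 8.8576


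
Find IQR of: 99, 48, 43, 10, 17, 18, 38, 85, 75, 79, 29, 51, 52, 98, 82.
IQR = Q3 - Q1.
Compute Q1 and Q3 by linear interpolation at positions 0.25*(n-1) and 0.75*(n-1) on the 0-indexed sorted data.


Sorted: 10, 17, 18, 29, 38, 43, 48, 51, 52, 75, 79, 82, 85, 98, 99
Q1 (25th %ile) = 33.5000
Q3 (75th %ile) = 80.5000
IQR = 80.5000 - 33.5000 = 47.0000

IQR = 47.0000


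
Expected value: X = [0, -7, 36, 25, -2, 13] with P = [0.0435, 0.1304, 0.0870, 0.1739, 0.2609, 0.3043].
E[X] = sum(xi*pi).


E[X] = 0*0.0435 - 7*0.1304 + 36*0.0870 + 25*0.1739 - 2*0.2609 + 13*0.3043
= 0 - 0.9128 + 3.1320 + 4.3475 - 0.5218 + 3.9559
= 10.0008

E[X] = 10.0008


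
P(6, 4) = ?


P(6,4) = 6!/2!
= 720/2
= 360

P(6,4) = 360


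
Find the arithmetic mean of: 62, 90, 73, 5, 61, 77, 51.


Sum = 62 + 90 + 73 + 5 + 61 + 77 + 51 = 419
n = 7
Mean = 419/7 = 59.8571

Mean = 59.8571


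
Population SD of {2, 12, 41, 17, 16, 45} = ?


Mean = 22.1667
Variance = 241.8056
SD = sqrt(241.8056) = 15.5501

SD = 15.5501


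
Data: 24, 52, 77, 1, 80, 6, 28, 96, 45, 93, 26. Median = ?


Sorted: 1, 6, 24, 26, 28, 45, 52, 77, 80, 93, 96
n = 11 (odd)
Middle value = 45

Median = 45


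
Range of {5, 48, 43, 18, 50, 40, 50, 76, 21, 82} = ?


Max = 82, Min = 5
Range = 82 - 5 = 77

Range = 77


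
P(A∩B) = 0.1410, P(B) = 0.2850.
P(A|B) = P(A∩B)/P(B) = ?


P(A|B) = 0.1410/0.2850 = 0.4947

P(A|B) = 0.4947


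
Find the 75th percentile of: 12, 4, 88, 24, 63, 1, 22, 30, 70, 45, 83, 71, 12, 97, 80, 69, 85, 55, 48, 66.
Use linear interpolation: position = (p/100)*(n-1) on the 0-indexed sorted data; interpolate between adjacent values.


Sorted: 1, 4, 12, 12, 22, 24, 30, 45, 48, 55, 63, 66, 69, 70, 71, 80, 83, 85, 88, 97
n = 20
Index = 75/100 * 19 = 14.2500
Lower = data[14] = 71, Upper = data[15] = 80
P75 = 71 + 0.2500*(9) = 73.2500

P75 = 73.2500


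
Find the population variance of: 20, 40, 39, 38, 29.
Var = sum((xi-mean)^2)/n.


Mean = 33.2000
Squared deviations: 174.2400, 46.2400, 33.6400, 23.0400, 17.6400
Sum = 294.8000
Variance = 294.8000/5 = 58.9600

Variance = 58.9600


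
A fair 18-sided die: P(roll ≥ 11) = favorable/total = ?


Favorable outcomes (roll ≥ 11): 8
Total outcomes = 18
P = 8/18 = 0.4444

P = 0.4444


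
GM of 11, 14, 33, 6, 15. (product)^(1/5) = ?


Product = 11 × 14 × 33 × 6 × 15 = 457380
GM = 457380^(1/5) = 13.5536

GM = 13.5536


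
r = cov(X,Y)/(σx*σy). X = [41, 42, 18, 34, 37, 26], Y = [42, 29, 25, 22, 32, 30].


Mean X = 33.0000, Mean Y = 30.0000
SD X = 8.524475, SD Y = 6.298148
Cov = 27.000000
r = 27.000000/(8.524475*6.298148) = 0.5029

r = 0.5029


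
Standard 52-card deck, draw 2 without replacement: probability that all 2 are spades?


P(all spades) = (13/52) × (12/51)
= 0.0588

P = 0.0588


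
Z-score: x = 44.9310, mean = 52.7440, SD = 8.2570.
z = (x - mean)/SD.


z = (44.9310 - 52.7440)/8.2570
= -7.8130/8.2570
= -0.9462

z = -0.9462


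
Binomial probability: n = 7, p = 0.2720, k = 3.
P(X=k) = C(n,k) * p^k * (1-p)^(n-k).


C(7,3) = 35
p^3 = 0.020124
(1-p)^4 = 0.280883
P = 35 * 0.020124 * 0.280883 = 0.1978

P(X=3) = 0.1978


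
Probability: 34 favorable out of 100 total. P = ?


P = 34/100 = 0.3400

P = 0.3400


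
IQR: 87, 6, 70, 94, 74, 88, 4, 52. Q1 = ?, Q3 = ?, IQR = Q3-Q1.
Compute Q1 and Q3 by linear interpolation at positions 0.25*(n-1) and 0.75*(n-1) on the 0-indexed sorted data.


Sorted: 4, 6, 52, 70, 74, 87, 88, 94
Q1 (25th %ile) = 40.5000
Q3 (75th %ile) = 87.2500
IQR = 87.2500 - 40.5000 = 46.7500

IQR = 46.7500


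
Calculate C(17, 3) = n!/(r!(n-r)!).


C(17,3) = 17!/(3! × 14!)
= 355687428096000/(6 × 87178291200)
= 680

C(17,3) = 680


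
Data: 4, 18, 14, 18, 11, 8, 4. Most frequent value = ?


Frequencies: 4:2, 8:1, 11:1, 14:1, 18:2
Max frequency = 2
Mode = 4, 18

Mode = 4, 18


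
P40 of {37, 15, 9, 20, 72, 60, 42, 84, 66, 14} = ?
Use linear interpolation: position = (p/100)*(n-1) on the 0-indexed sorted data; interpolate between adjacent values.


Sorted: 9, 14, 15, 20, 37, 42, 60, 66, 72, 84
n = 10
Index = 40/100 * 9 = 3.6000
Lower = data[3] = 20, Upper = data[4] = 37
P40 = 20 + 0.6000*(17) = 30.2000

P40 = 30.2000


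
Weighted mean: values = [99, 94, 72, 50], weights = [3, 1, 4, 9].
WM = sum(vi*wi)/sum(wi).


Numerator = 99*3 + 94*1 + 72*4 + 50*9 = 1129
Denominator = 3 + 1 + 4 + 9 = 17
WM = 1129/17 = 66.4118

WM = 66.4118


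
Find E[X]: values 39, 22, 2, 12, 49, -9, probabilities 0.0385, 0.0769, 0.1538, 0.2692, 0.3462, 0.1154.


E[X] = 39*0.0385 + 22*0.0769 + 2*0.1538 + 12*0.2692 + 49*0.3462 - 9*0.1154
= 1.5015 + 1.6918 + 0.3076 + 3.2304 + 16.9638 - 1.0386
= 22.6565

E[X] = 22.6565


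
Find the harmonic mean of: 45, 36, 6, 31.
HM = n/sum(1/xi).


Sum of reciprocals = 1/45 + 1/36 + 1/6 + 1/31 = 0.248925
HM = 4/0.248925 = 16.0691

HM = 16.0691


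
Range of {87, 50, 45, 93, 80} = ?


Max = 93, Min = 45
Range = 93 - 45 = 48

Range = 48


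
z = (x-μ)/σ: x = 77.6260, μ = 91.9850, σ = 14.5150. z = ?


z = (77.6260 - 91.9850)/14.5150
= -14.3590/14.5150
= -0.9893

z = -0.9893


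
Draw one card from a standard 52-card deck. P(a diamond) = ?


13 diamonds in 52 cards
P = 13/52 = 0.2500

P = 0.2500


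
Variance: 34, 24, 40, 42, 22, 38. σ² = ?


Mean = 33.3333
Squared deviations: 0.4444, 87.1111, 44.4444, 75.1111, 128.4444, 21.7778
Sum = 357.3333
Variance = 357.3333/6 = 59.5556

Variance = 59.5556


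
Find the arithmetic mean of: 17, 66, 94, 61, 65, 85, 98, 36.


Sum = 17 + 66 + 94 + 61 + 65 + 85 + 98 + 36 = 522
n = 8
Mean = 522/8 = 65.2500

Mean = 65.2500


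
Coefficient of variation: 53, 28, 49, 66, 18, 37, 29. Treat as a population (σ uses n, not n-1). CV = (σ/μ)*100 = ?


Mean = 40.0000
SD = 15.5104
CV = (15.5104/40.0000)*100 = 38.7759%

CV = 38.7759%


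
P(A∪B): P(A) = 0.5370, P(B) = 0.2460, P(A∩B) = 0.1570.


P(A∪B) = 0.5370 + 0.2460 - 0.1570
= 0.7830 - 0.1570
= 0.6260

P(A∪B) = 0.6260


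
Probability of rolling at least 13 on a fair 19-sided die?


Favorable outcomes (roll ≥ 13): 7
Total outcomes = 19
P = 7/19 = 0.3684

P = 0.3684


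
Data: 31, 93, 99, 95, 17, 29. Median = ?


Sorted: 17, 29, 31, 93, 95, 99
n = 6 (even)
Middle values: 31 and 93
Median = (31+93)/2 = 62.0000

Median = 62.0000


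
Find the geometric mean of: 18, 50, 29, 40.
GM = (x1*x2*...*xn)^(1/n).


Product = 18 × 50 × 29 × 40 = 1044000
GM = 1044000^(1/4) = 31.9650

GM = 31.9650


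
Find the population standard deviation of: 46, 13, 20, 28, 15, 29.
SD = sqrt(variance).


Mean = 25.1667
Variance = 122.4722
SD = sqrt(122.4722) = 11.0667

SD = 11.0667


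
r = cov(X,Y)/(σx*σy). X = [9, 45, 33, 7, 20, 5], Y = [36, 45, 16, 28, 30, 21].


Mean X = 19.8333, Mean Y = 29.3333
SD X = 14.769526, SD Y = 9.480975
Cov = 47.888889
r = 47.888889/(14.769526*9.480975) = 0.3420

r = 0.3420


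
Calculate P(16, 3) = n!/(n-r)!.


P(16,3) = 16!/13!
= 20922789888000/6227020800
= 3360

P(16,3) = 3360


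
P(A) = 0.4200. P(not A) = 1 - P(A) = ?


P(not A) = 1 - 0.4200 = 0.5800

P(not A) = 0.5800


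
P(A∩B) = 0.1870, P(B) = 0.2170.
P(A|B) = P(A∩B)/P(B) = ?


P(A|B) = 0.1870/0.2170 = 0.8618

P(A|B) = 0.8618


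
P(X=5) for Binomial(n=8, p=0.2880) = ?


C(8,5) = 56
p^5 = 0.001981
(1-p)^3 = 0.360944
P = 56 * 0.001981 * 0.360944 = 0.0400

P(X=5) = 0.0400


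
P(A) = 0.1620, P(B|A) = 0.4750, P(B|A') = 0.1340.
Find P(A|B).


P(B) = P(B|A)*P(A) + P(B|A')*P(A')
= 0.4750*0.1620 + 0.1340*0.8380
= 0.076950 + 0.112292 = 0.189242
P(A|B) = 0.076950/0.189242 = 0.4066

P(A|B) = 0.4066


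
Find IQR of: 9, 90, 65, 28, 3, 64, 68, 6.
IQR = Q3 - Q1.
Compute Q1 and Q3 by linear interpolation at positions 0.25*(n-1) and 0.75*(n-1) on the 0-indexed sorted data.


Sorted: 3, 6, 9, 28, 64, 65, 68, 90
Q1 (25th %ile) = 8.2500
Q3 (75th %ile) = 65.7500
IQR = 65.7500 - 8.2500 = 57.5000

IQR = 57.5000


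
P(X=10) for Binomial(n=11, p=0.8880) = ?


C(11,10) = 11
p^10 = 0.304881
(1-p)^1 = 0.112000
P = 11 * 0.304881 * 0.112000 = 0.3756

P(X=10) = 0.3756


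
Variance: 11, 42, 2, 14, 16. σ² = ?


Mean = 17.0000
Squared deviations: 36.0000, 625.0000, 225.0000, 9.0000, 1.0000
Sum = 896.0000
Variance = 896.0000/5 = 179.2000

Variance = 179.2000


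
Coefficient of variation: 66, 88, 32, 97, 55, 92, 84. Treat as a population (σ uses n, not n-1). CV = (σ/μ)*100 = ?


Mean = 73.4286
SD = 21.8296
CV = (21.8296/73.4286)*100 = 29.7290%

CV = 29.7290%


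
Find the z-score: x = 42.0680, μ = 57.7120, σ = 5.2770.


z = (42.0680 - 57.7120)/5.2770
= -15.6440/5.2770
= -2.9646

z = -2.9646


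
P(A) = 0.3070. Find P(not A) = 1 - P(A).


P(not A) = 1 - 0.3070 = 0.6930

P(not A) = 0.6930


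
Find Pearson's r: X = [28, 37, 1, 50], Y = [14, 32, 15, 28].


Mean X = 29.0000, Mean Y = 22.2500
SD X = 17.958285, SD Y = 7.885905
Cov = 102.500000
r = 102.500000/(17.958285*7.885905) = 0.7238

r = 0.7238


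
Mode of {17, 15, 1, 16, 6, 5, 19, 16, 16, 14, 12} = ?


Frequencies: 1:1, 5:1, 6:1, 12:1, 14:1, 15:1, 16:3, 17:1, 19:1
Max frequency = 3
Mode = 16

Mode = 16


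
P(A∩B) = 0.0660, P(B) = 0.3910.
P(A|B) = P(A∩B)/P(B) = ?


P(A|B) = 0.0660/0.3910 = 0.1688

P(A|B) = 0.1688


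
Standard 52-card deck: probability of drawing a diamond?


13 diamonds in 52 cards
P = 13/52 = 0.2500

P = 0.2500


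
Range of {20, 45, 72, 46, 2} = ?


Max = 72, Min = 2
Range = 72 - 2 = 70

Range = 70


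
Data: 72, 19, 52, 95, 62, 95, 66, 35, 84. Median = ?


Sorted: 19, 35, 52, 62, 66, 72, 84, 95, 95
n = 9 (odd)
Middle value = 66

Median = 66


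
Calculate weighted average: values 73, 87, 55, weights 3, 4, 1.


Numerator = 73*3 + 87*4 + 55*1 = 622
Denominator = 3 + 4 + 1 = 8
WM = 622/8 = 77.7500

WM = 77.7500


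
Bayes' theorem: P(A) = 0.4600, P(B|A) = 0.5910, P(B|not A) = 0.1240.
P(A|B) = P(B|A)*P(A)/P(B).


P(B) = P(B|A)*P(A) + P(B|A')*P(A')
= 0.5910*0.4600 + 0.1240*0.5400
= 0.271860 + 0.066960 = 0.338820
P(A|B) = 0.271860/0.338820 = 0.8024

P(A|B) = 0.8024


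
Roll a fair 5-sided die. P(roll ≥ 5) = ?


Favorable outcomes (roll ≥ 5): 1
Total outcomes = 5
P = 1/5 = 0.2000

P = 0.2000


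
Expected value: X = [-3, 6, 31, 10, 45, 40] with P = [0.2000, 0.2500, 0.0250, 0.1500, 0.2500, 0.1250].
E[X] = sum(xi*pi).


E[X] = -3*0.2000 + 6*0.2500 + 31*0.0250 + 10*0.1500 + 45*0.2500 + 40*0.1250
= -0.6000 + 1.5000 + 0.7750 + 1.5000 + 11.2500 + 5.0000
= 19.4250

E[X] = 19.4250


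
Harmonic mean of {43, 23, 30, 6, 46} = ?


Sum of reciprocals = 1/43 + 1/23 + 1/30 + 1/6 + 1/46 = 0.288473
HM = 5/0.288473 = 17.3326

HM = 17.3326


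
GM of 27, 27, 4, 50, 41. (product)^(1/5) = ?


Product = 27 × 27 × 4 × 50 × 41 = 5977800
GM = 5977800^(1/5) = 22.6625

GM = 22.6625


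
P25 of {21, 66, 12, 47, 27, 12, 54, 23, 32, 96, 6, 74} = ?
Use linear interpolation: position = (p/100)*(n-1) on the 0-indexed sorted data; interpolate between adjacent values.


Sorted: 6, 12, 12, 21, 23, 27, 32, 47, 54, 66, 74, 96
n = 12
Index = 25/100 * 11 = 2.7500
Lower = data[2] = 12, Upper = data[3] = 21
P25 = 12 + 0.7500*(9) = 18.7500

P25 = 18.7500


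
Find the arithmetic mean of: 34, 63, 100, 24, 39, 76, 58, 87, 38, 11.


Sum = 34 + 63 + 100 + 24 + 39 + 76 + 58 + 87 + 38 + 11 = 530
n = 10
Mean = 530/10 = 53.0000

Mean = 53.0000


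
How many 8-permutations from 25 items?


P(25,8) = 25!/17!
= 15511210043330985984000000/355687428096000
= 43609104000

P(25,8) = 43609104000


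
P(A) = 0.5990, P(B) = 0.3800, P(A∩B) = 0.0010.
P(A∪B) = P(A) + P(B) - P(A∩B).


P(A∪B) = 0.5990 + 0.3800 - 0.0010
= 0.9790 - 0.0010
= 0.9780

P(A∪B) = 0.9780


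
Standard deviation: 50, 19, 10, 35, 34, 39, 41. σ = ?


Mean = 32.5714
Variance = 159.6735
SD = sqrt(159.6735) = 12.6362

SD = 12.6362


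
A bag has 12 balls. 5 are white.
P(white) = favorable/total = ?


P = 5/12 = 0.4167

P = 0.4167


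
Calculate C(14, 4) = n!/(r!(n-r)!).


C(14,4) = 14!/(4! × 10!)
= 87178291200/(24 × 3628800)
= 1001

C(14,4) = 1001


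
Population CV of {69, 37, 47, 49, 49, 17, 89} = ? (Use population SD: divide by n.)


Mean = 51.0000
SD = 21.1930
CV = (21.1930/51.0000)*100 = 41.5549%

CV = 41.5549%


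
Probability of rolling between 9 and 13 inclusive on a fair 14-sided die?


Favorable outcomes (9 ≤ roll ≤ 13): 5
Total outcomes = 14
P = 5/14 = 0.3571

P = 0.3571


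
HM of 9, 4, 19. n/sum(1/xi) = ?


Sum of reciprocals = 1/9 + 1/4 + 1/19 = 0.413743
HM = 3/0.413743 = 7.2509

HM = 7.2509


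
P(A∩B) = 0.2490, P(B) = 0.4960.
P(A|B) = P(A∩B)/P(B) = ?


P(A|B) = 0.2490/0.4960 = 0.5020

P(A|B) = 0.5020


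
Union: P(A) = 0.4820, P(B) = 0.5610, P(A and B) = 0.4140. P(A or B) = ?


P(A∪B) = 0.4820 + 0.5610 - 0.4140
= 1.0430 - 0.4140
= 0.6290

P(A∪B) = 0.6290


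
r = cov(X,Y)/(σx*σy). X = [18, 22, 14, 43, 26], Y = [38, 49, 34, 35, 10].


Mean X = 24.6000, Mean Y = 33.2000
SD X = 10.031949, SD Y = 12.765579
Cov = -16.120000
r = -16.120000/(10.031949*12.765579) = -0.1259

r = -0.1259


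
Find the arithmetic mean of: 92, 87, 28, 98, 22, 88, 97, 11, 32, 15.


Sum = 92 + 87 + 28 + 98 + 22 + 88 + 97 + 11 + 32 + 15 = 570
n = 10
Mean = 570/10 = 57.0000

Mean = 57.0000


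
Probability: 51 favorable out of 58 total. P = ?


P = 51/58 = 0.8793

P = 0.8793


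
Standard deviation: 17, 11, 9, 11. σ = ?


Mean = 12.0000
Variance = 9.0000
SD = sqrt(9.0000) = 3.0000

SD = 3.0000


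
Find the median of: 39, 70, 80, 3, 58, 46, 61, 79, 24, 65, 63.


Sorted: 3, 24, 39, 46, 58, 61, 63, 65, 70, 79, 80
n = 11 (odd)
Middle value = 61

Median = 61


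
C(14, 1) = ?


C(14,1) = 14!/(1! × 13!)
= 87178291200/(1 × 6227020800)
= 14

C(14,1) = 14


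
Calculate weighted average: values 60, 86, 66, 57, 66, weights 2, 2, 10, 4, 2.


Numerator = 60*2 + 86*2 + 66*10 + 57*4 + 66*2 = 1312
Denominator = 2 + 2 + 10 + 4 + 2 = 20
WM = 1312/20 = 65.6000

WM = 65.6000


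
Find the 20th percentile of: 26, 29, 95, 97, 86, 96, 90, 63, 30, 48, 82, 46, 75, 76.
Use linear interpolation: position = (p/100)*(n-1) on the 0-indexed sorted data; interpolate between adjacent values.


Sorted: 26, 29, 30, 46, 48, 63, 75, 76, 82, 86, 90, 95, 96, 97
n = 14
Index = 20/100 * 13 = 2.6000
Lower = data[2] = 30, Upper = data[3] = 46
P20 = 30 + 0.6000*(16) = 39.6000

P20 = 39.6000


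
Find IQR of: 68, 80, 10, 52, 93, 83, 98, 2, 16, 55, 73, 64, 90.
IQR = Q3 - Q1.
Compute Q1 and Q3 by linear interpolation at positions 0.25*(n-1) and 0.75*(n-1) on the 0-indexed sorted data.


Sorted: 2, 10, 16, 52, 55, 64, 68, 73, 80, 83, 90, 93, 98
Q1 (25th %ile) = 52.0000
Q3 (75th %ile) = 83.0000
IQR = 83.0000 - 52.0000 = 31.0000

IQR = 31.0000


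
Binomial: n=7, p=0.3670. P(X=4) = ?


C(7,4) = 35
p^4 = 0.018141
(1-p)^3 = 0.253636
P = 35 * 0.018141 * 0.253636 = 0.1610

P(X=4) = 0.1610


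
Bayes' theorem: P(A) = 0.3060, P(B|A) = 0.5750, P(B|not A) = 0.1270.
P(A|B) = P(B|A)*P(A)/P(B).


P(B) = P(B|A)*P(A) + P(B|A')*P(A')
= 0.5750*0.3060 + 0.1270*0.6940
= 0.175950 + 0.088138 = 0.264088
P(A|B) = 0.175950/0.264088 = 0.6663

P(A|B) = 0.6663


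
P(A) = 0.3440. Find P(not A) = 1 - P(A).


P(not A) = 1 - 0.3440 = 0.6560

P(not A) = 0.6560


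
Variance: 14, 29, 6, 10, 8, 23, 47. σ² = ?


Mean = 19.5714
Squared deviations: 31.0408, 88.8980, 184.1837, 91.6122, 133.8980, 11.7551, 752.3265
Sum = 1293.7143
Variance = 1293.7143/7 = 184.8163

Variance = 184.8163


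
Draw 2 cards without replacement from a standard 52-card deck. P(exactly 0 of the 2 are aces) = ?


Hypergeometric: P(X=0) = C(4,0)·C(48,2) / C(52,2)
= 1 × 1128 / 1326
= 1128/1326 = 0.8507

P = 0.8507


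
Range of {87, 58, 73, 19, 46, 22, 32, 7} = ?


Max = 87, Min = 7
Range = 87 - 7 = 80

Range = 80


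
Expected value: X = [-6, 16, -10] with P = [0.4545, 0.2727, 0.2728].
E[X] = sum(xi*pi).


E[X] = -6*0.4545 + 16*0.2727 - 10*0.2728
= -2.7270 + 4.3632 - 2.7280
= -1.0918

E[X] = -1.0918


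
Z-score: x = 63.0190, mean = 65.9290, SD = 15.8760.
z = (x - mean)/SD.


z = (63.0190 - 65.9290)/15.8760
= -2.9100/15.8760
= -0.1833

z = -0.1833


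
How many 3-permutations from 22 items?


P(22,3) = 22!/19!
= 1124000727777607680000/121645100408832000
= 9240

P(22,3) = 9240


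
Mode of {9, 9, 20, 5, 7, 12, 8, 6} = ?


Frequencies: 5:1, 6:1, 7:1, 8:1, 9:2, 12:1, 20:1
Max frequency = 2
Mode = 9

Mode = 9


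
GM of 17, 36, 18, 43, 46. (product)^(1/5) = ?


Product = 17 × 36 × 18 × 43 × 46 = 21789648
GM = 21789648^(1/5) = 29.3528

GM = 29.3528


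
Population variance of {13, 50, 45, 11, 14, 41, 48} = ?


Mean = 31.7143
Squared deviations: 350.2245, 334.3673, 176.5102, 429.0816, 313.7959, 86.2245, 265.2245
Sum = 1955.4286
Variance = 1955.4286/7 = 279.3469

Variance = 279.3469


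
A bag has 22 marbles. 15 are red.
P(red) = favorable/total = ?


P = 15/22 = 0.6818

P = 0.6818


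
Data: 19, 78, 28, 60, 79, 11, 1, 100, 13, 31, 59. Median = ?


Sorted: 1, 11, 13, 19, 28, 31, 59, 60, 78, 79, 100
n = 11 (odd)
Middle value = 31

Median = 31


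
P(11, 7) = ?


P(11,7) = 11!/4!
= 39916800/24
= 1663200

P(11,7) = 1663200


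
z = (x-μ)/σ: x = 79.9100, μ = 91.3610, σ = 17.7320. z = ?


z = (79.9100 - 91.3610)/17.7320
= -11.4510/17.7320
= -0.6458

z = -0.6458


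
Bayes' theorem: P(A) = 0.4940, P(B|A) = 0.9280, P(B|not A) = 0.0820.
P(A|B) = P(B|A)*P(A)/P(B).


P(B) = P(B|A)*P(A) + P(B|A')*P(A')
= 0.9280*0.4940 + 0.0820*0.5060
= 0.458432 + 0.041492 = 0.499924
P(A|B) = 0.458432/0.499924 = 0.9170

P(A|B) = 0.9170


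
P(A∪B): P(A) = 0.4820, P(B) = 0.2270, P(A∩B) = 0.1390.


P(A∪B) = 0.4820 + 0.2270 - 0.1390
= 0.7090 - 0.1390
= 0.5700

P(A∪B) = 0.5700


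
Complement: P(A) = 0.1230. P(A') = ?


P(not A) = 1 - 0.1230 = 0.8770

P(not A) = 0.8770


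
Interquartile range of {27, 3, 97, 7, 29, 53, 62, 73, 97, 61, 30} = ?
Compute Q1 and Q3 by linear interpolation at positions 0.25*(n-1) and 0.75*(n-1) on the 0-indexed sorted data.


Sorted: 3, 7, 27, 29, 30, 53, 61, 62, 73, 97, 97
Q1 (25th %ile) = 28.0000
Q3 (75th %ile) = 67.5000
IQR = 67.5000 - 28.0000 = 39.5000

IQR = 39.5000


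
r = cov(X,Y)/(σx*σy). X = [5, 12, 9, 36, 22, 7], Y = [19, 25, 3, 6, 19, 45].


Mean X = 15.1667, Mean Y = 19.5000
SD X = 10.792230, SD Y = 13.756816
Cov = -67.250000
r = -67.250000/(10.792230*13.756816) = -0.4530

r = -0.4530


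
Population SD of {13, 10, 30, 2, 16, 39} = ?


Mean = 18.3333
Variance = 155.5556
SD = sqrt(155.5556) = 12.4722

SD = 12.4722


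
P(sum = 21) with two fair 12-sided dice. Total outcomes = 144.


Total outcomes = 12×12 = 144
Favorable (sum = 21): 4
P = 4/144 = 0.0278

P = 0.0278


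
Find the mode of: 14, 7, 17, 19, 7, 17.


Frequencies: 7:2, 14:1, 17:2, 19:1
Max frequency = 2
Mode = 7, 17

Mode = 7, 17


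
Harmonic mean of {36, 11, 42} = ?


Sum of reciprocals = 1/36 + 1/11 + 1/42 = 0.142496
HM = 3/0.142496 = 21.0532

HM = 21.0532


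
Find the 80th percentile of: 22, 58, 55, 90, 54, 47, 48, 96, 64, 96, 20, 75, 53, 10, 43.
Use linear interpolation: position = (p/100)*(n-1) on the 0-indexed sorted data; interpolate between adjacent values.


Sorted: 10, 20, 22, 43, 47, 48, 53, 54, 55, 58, 64, 75, 90, 96, 96
n = 15
Index = 80/100 * 14 = 11.2000
Lower = data[11] = 75, Upper = data[12] = 90
P80 = 75 + 0.2000*(15) = 78.0000

P80 = 78.0000


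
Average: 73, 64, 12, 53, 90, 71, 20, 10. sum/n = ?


Sum = 73 + 64 + 12 + 53 + 90 + 71 + 20 + 10 = 393
n = 8
Mean = 393/8 = 49.1250

Mean = 49.1250


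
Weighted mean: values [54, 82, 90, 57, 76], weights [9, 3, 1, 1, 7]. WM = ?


Numerator = 54*9 + 82*3 + 90*1 + 57*1 + 76*7 = 1411
Denominator = 9 + 3 + 1 + 1 + 7 = 21
WM = 1411/21 = 67.1905

WM = 67.1905
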